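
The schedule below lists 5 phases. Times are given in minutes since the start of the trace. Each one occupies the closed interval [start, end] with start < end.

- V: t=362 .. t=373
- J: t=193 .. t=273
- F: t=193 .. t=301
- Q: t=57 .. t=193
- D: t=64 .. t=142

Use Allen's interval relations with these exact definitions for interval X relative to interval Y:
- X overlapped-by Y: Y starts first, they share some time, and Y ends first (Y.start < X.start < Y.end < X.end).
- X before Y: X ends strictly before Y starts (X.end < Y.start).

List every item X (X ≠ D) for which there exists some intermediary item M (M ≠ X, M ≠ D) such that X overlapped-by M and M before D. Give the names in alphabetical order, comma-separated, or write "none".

none

Target D = [t=64, t=142].
Intermediaries M with M before D: none.
Union: none.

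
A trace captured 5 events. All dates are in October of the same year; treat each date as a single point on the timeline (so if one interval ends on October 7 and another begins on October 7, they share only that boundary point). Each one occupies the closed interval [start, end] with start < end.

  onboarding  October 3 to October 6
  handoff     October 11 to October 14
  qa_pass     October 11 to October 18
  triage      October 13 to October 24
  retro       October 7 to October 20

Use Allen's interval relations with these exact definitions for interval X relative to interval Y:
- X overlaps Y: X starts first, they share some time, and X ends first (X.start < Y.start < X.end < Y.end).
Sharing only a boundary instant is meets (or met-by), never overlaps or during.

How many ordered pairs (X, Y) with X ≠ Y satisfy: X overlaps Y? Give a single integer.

3

Checking all 20 ordered pairs for relation 'overlaps'; matching pairs in alphabetical order:
(handoff, triage): handoff overlaps triage ✓
(qa_pass, triage): qa_pass overlaps triage ✓
(retro, triage): retro overlaps triage ✓
Count: 3.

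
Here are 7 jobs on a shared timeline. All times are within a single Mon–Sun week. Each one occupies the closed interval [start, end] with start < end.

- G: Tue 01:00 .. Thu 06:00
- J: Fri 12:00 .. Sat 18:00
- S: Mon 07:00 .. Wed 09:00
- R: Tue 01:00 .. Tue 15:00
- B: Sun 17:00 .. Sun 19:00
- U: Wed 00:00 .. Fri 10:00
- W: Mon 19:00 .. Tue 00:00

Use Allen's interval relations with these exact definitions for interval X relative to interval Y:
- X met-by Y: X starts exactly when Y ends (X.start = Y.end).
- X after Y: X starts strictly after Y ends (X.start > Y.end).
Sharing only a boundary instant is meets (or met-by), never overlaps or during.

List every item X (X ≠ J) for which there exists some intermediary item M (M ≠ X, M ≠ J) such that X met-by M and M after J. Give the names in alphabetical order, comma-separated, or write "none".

none

Target J = [Fri 12:00, Sat 18:00].
Intermediaries M with M after J: B.
Via B — items with X met-by B: none.
Union: none.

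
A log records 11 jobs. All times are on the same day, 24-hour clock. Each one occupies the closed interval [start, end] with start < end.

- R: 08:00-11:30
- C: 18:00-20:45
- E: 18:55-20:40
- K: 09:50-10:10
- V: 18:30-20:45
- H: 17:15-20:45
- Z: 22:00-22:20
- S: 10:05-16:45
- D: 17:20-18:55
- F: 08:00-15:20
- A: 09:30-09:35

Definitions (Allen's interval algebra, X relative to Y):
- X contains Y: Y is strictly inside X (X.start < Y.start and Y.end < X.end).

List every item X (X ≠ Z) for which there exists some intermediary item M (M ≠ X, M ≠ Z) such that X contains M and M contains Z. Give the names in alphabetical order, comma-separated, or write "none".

Target Z = [22:00, 22:20].
Intermediaries M with M contains Z: none.
Union: none.

none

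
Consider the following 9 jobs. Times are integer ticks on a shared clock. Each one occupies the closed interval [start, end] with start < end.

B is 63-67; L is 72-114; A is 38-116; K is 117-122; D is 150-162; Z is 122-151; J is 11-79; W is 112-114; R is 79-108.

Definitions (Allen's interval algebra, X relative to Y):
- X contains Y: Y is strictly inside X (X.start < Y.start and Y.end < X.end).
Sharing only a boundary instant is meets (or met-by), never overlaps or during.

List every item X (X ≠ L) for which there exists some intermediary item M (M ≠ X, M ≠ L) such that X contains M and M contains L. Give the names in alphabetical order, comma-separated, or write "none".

Target L = [72, 114].
Intermediaries M with M contains L: A.
Via A — items with X contains A: none.
Union: none.

none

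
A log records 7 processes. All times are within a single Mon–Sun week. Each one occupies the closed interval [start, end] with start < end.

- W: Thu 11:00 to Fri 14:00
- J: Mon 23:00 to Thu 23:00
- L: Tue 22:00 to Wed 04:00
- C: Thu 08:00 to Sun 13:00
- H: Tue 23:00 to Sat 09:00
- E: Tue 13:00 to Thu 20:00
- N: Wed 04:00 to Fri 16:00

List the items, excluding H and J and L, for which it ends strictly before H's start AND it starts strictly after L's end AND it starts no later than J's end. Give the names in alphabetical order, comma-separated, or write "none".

none

Conditions: its end is strictly before H's start (X.end < Tue 23:00) AND its start is strictly after L's end (X.start > Wed 04:00) AND its start is no later than J's end (X.start <= Thu 23:00).
C: end Sun 13:00 < Tue 23:00? ✗; start Thu 08:00 > Wed 04:00? ✓; start Thu 08:00 <= Thu 23:00? ✓ → no.
E: end Thu 20:00 < Tue 23:00? ✗; start Tue 13:00 > Wed 04:00? ✗; start Tue 13:00 <= Thu 23:00? ✓ → no.
N: end Fri 16:00 < Tue 23:00? ✗; start Wed 04:00 > Wed 04:00? ✗; start Wed 04:00 <= Thu 23:00? ✓ → no.
W: end Fri 14:00 < Tue 23:00? ✗; start Thu 11:00 > Wed 04:00? ✓; start Thu 11:00 <= Thu 23:00? ✓ → no.
Result: none.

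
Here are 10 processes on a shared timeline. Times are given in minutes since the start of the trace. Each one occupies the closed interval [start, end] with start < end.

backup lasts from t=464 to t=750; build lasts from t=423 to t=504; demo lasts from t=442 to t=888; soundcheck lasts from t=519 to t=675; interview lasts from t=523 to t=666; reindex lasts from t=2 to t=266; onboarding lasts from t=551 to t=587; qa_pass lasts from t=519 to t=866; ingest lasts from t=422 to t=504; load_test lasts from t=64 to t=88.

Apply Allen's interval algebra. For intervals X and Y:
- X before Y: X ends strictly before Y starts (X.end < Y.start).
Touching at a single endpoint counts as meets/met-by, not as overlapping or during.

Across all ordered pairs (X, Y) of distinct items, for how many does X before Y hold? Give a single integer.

Checking all 90 ordered pairs for relation 'before'; matching pairs in alphabetical order:
(build, interview): build before interview ✓
(build, onboarding): build before onboarding ✓
(build, qa_pass): build before qa_pass ✓
(build, soundcheck): build before soundcheck ✓
(ingest, interview): ingest before interview ✓
(ingest, onboarding): ingest before onboarding ✓
(ingest, qa_pass): ingest before qa_pass ✓
(ingest, soundcheck): ingest before soundcheck ✓
(load_test, backup): load_test before backup ✓
(load_test, build): load_test before build ✓
(load_test, demo): load_test before demo ✓
(load_test, ingest): load_test before ingest ✓
(load_test, interview): load_test before interview ✓
(load_test, onboarding): load_test before onboarding ✓
(load_test, qa_pass): load_test before qa_pass ✓
(load_test, soundcheck): load_test before soundcheck ✓
(reindex, backup): reindex before backup ✓
(reindex, build): reindex before build ✓
(reindex, demo): reindex before demo ✓
(reindex, ingest): reindex before ingest ✓
(reindex, interview): reindex before interview ✓
(reindex, onboarding): reindex before onboarding ✓
(reindex, qa_pass): reindex before qa_pass ✓
(reindex, soundcheck): reindex before soundcheck ✓
Count: 24.

24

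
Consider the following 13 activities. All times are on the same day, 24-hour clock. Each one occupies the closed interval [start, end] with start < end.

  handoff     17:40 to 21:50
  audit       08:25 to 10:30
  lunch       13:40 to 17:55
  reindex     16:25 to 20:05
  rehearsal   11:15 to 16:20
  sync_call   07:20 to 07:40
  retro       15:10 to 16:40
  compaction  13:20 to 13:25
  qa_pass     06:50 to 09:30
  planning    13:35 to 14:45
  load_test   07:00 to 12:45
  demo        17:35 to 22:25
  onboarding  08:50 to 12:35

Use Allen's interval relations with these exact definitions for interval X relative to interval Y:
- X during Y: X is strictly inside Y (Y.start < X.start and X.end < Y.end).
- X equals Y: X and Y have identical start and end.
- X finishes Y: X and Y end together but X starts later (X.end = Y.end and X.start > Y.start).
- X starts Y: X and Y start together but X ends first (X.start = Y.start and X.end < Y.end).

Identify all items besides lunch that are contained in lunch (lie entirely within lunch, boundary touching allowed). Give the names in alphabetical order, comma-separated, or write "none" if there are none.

retro

Target lunch = [13:40, 17:55].
audit [08:25, 10:30] → before → no.
compaction [13:20, 13:25] → before → no.
demo [17:35, 22:25] → overlapped-by → no.
handoff [17:40, 21:50] → overlapped-by → no.
load_test [07:00, 12:45] → before → no.
onboarding [08:50, 12:35] → before → no.
planning [13:35, 14:45] → overlaps → no.
qa_pass [06:50, 09:30] → before → no.
rehearsal [11:15, 16:20] → overlaps → no.
reindex [16:25, 20:05] → overlapped-by → no.
retro [15:10, 16:40] → during → yes.
sync_call [07:20, 07:40] → before → no.
Result: retro.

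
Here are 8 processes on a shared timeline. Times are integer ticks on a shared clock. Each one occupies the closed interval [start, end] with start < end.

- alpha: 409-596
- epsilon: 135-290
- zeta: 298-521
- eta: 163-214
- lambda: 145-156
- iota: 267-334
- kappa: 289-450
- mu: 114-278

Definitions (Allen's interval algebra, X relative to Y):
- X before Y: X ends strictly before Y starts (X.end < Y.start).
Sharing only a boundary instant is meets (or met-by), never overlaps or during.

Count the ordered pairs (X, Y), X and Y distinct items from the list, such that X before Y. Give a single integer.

15

Checking all 56 ordered pairs for relation 'before'; matching pairs in alphabetical order:
(epsilon, alpha): epsilon before alpha ✓
(epsilon, zeta): epsilon before zeta ✓
(eta, alpha): eta before alpha ✓
(eta, iota): eta before iota ✓
(eta, kappa): eta before kappa ✓
(eta, zeta): eta before zeta ✓
(iota, alpha): iota before alpha ✓
(lambda, alpha): lambda before alpha ✓
(lambda, eta): lambda before eta ✓
(lambda, iota): lambda before iota ✓
(lambda, kappa): lambda before kappa ✓
(lambda, zeta): lambda before zeta ✓
(mu, alpha): mu before alpha ✓
(mu, kappa): mu before kappa ✓
(mu, zeta): mu before zeta ✓
Count: 15.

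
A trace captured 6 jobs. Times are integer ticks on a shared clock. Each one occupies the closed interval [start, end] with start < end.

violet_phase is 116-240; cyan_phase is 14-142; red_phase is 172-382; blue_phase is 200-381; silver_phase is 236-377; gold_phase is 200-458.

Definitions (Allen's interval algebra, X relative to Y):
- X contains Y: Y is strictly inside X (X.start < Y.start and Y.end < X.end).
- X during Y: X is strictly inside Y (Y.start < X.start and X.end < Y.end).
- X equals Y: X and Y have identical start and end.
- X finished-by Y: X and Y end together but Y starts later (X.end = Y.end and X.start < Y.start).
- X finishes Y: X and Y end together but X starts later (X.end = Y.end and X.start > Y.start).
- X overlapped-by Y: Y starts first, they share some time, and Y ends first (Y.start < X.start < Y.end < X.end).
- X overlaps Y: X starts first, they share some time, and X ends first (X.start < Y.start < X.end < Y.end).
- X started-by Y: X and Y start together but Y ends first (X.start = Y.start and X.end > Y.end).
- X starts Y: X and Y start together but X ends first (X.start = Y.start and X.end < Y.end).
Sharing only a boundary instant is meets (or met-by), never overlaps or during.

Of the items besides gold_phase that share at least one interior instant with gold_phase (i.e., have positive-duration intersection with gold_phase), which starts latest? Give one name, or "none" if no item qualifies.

Target gold_phase = [200, 458].
blue_phase [200, 381] → starts → candidate.
cyan_phase [14, 142] → before → excluded.
red_phase [172, 382] → overlaps → candidate.
silver_phase [236, 377] → during → candidate.
violet_phase [116, 240] → overlaps → candidate.
Among candidates, latest start is 236 → silver_phase.

silver_phase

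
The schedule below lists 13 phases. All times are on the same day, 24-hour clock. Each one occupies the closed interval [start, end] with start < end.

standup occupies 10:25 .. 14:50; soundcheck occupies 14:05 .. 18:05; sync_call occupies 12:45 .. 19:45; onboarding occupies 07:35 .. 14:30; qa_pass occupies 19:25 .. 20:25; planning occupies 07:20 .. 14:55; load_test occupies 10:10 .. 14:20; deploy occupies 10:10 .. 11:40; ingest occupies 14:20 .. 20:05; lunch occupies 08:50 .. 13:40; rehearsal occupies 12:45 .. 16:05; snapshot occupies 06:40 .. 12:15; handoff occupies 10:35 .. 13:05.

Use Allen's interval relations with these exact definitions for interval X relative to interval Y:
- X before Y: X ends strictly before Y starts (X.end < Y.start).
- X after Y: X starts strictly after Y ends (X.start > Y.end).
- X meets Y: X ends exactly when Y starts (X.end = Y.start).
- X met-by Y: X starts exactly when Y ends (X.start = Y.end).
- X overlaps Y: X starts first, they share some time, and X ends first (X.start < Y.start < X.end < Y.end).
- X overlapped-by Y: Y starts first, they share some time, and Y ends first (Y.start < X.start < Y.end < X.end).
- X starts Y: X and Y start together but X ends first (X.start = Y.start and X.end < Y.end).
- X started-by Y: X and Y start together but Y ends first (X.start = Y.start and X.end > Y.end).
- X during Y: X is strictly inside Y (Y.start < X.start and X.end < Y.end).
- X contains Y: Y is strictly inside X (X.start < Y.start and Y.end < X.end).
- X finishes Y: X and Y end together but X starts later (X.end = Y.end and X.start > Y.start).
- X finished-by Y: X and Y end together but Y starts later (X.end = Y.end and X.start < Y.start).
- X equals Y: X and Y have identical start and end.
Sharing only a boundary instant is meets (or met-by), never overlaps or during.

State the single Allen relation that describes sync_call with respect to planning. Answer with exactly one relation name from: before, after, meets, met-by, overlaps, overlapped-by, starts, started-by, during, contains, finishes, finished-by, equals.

overlapped-by

sync_call = [12:45, 19:45]; planning = [07:20, 14:55].
Compare endpoints: sync_call.start > planning.start, sync_call.start < planning.end, sync_call.end > planning.start, sync_call.end > planning.end.
That pattern is 'overlapped-by'.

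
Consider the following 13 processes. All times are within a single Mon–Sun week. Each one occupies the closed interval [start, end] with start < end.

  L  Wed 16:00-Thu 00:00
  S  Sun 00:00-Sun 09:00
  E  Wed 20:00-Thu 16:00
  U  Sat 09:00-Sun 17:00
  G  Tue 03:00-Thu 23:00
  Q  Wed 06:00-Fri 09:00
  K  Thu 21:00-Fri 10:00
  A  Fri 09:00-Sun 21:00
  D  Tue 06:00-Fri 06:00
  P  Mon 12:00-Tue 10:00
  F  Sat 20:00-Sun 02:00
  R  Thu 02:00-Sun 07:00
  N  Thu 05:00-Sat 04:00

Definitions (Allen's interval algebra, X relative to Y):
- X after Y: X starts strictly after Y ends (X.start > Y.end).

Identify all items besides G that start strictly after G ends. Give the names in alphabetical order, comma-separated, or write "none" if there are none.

Target G = [Tue 03:00, Thu 23:00].
A [Fri 09:00, Sun 21:00] → after → yes.
D [Tue 06:00, Fri 06:00] → overlapped-by → no.
E [Wed 20:00, Thu 16:00] → during → no.
F [Sat 20:00, Sun 02:00] → after → yes.
K [Thu 21:00, Fri 10:00] → overlapped-by → no.
L [Wed 16:00, Thu 00:00] → during → no.
N [Thu 05:00, Sat 04:00] → overlapped-by → no.
P [Mon 12:00, Tue 10:00] → overlaps → no.
Q [Wed 06:00, Fri 09:00] → overlapped-by → no.
R [Thu 02:00, Sun 07:00] → overlapped-by → no.
S [Sun 00:00, Sun 09:00] → after → yes.
U [Sat 09:00, Sun 17:00] → after → yes.
Result: A, F, S, U.

A, F, S, U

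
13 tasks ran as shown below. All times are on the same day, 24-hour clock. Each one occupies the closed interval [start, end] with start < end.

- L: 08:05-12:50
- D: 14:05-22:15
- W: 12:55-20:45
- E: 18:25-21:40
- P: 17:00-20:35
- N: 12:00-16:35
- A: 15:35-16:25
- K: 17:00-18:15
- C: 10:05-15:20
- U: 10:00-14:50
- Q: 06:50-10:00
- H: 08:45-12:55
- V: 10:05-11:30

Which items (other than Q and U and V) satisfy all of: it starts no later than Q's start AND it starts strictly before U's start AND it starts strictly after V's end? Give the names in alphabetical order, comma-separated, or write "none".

none

Conditions: its start is no later than Q's start (X.start <= 06:50) AND its start is strictly before U's start (X.start < 10:00) AND its start is strictly after V's end (X.start > 11:30).
A: start 15:35 <= 06:50? ✗; start 15:35 < 10:00? ✗; start 15:35 > 11:30? ✓ → no.
C: start 10:05 <= 06:50? ✗; start 10:05 < 10:00? ✗; start 10:05 > 11:30? ✗ → no.
D: start 14:05 <= 06:50? ✗; start 14:05 < 10:00? ✗; start 14:05 > 11:30? ✓ → no.
E: start 18:25 <= 06:50? ✗; start 18:25 < 10:00? ✗; start 18:25 > 11:30? ✓ → no.
H: start 08:45 <= 06:50? ✗; start 08:45 < 10:00? ✓; start 08:45 > 11:30? ✗ → no.
K: start 17:00 <= 06:50? ✗; start 17:00 < 10:00? ✗; start 17:00 > 11:30? ✓ → no.
L: start 08:05 <= 06:50? ✗; start 08:05 < 10:00? ✓; start 08:05 > 11:30? ✗ → no.
N: start 12:00 <= 06:50? ✗; start 12:00 < 10:00? ✗; start 12:00 > 11:30? ✓ → no.
P: start 17:00 <= 06:50? ✗; start 17:00 < 10:00? ✗; start 17:00 > 11:30? ✓ → no.
W: start 12:55 <= 06:50? ✗; start 12:55 < 10:00? ✗; start 12:55 > 11:30? ✓ → no.
Result: none.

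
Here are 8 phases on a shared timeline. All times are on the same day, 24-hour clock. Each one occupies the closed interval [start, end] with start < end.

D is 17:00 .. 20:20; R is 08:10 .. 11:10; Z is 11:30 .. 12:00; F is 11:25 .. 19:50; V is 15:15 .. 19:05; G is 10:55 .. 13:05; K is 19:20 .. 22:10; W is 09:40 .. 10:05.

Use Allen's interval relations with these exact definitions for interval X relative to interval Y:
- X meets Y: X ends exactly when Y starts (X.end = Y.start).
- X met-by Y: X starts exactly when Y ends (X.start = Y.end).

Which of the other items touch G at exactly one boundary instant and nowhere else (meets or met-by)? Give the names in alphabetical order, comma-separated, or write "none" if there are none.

Target G = [10:55, 13:05].
D [17:00, 20:20] → after → no.
F [11:25, 19:50] → overlapped-by → no.
K [19:20, 22:10] → after → no.
R [08:10, 11:10] → overlaps → no.
V [15:15, 19:05] → after → no.
W [09:40, 10:05] → before → no.
Z [11:30, 12:00] → during → no.
Result: none.

none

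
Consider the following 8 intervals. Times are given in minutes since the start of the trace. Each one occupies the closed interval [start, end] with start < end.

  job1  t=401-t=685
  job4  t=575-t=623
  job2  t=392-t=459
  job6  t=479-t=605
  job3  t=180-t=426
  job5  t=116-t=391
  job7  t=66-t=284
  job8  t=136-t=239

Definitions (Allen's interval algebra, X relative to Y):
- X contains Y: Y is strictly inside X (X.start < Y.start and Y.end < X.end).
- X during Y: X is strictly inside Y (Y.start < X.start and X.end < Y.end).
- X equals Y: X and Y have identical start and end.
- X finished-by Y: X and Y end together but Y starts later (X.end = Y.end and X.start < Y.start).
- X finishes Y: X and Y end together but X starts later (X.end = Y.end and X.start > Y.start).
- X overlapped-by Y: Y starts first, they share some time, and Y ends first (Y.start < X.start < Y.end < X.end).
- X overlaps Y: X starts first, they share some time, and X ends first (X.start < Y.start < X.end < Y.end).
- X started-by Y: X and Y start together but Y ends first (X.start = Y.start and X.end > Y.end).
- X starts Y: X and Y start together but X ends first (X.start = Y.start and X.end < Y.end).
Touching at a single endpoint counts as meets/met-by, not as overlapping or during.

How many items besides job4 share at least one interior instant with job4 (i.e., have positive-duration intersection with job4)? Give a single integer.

2

Target job4 = [t=575, t=623].
job1 [t=401, t=685] → contains → counts.
job2 [t=392, t=459] → before → no.
job3 [t=180, t=426] → before → no.
job5 [t=116, t=391] → before → no.
job6 [t=479, t=605] → overlaps → counts.
job7 [t=66, t=284] → before → no.
job8 [t=136, t=239] → before → no.
Total: 2.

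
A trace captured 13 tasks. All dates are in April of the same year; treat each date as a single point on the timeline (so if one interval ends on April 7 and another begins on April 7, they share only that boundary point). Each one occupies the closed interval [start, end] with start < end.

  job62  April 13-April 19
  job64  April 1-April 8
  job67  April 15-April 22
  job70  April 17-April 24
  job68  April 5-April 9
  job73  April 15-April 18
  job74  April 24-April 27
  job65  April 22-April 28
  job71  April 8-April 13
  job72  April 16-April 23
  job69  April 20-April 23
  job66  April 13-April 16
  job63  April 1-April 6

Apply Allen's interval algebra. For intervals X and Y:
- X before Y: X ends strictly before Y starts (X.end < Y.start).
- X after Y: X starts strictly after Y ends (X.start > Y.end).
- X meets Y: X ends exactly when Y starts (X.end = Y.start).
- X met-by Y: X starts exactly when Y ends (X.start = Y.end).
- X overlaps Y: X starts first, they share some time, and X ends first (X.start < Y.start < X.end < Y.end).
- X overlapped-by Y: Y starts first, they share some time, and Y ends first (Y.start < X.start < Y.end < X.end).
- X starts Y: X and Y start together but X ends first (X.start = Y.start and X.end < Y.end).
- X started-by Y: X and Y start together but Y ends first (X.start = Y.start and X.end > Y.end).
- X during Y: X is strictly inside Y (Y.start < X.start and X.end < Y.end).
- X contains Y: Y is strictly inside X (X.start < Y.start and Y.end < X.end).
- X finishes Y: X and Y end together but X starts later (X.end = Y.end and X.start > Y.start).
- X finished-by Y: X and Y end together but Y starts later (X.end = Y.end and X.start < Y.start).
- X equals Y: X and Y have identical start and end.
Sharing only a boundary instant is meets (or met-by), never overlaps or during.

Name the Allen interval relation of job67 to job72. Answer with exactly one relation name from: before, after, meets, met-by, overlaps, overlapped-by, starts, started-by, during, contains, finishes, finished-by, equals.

overlaps

job67 = [April 15, April 22]; job72 = [April 16, April 23].
Compare endpoints: job67.start < job72.start, job67.start < job72.end, job67.end > job72.start, job67.end < job72.end.
That pattern is 'overlaps'.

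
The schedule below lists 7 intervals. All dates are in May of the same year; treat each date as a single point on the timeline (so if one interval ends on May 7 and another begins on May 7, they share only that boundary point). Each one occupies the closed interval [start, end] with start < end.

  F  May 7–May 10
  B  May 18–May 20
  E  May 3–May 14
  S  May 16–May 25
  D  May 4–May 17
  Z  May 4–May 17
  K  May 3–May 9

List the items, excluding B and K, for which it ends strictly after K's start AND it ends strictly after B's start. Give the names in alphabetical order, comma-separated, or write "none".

Conditions: its end is strictly after K's start (X.end > May 3) AND its end is strictly after B's start (X.end > May 18).
D: end May 17 > May 3? ✓; end May 17 > May 18? ✗ → no.
E: end May 14 > May 3? ✓; end May 14 > May 18? ✗ → no.
F: end May 10 > May 3? ✓; end May 10 > May 18? ✗ → no.
S: end May 25 > May 3? ✓; end May 25 > May 18? ✓ → yes.
Z: end May 17 > May 3? ✓; end May 17 > May 18? ✗ → no.
Result: S.

S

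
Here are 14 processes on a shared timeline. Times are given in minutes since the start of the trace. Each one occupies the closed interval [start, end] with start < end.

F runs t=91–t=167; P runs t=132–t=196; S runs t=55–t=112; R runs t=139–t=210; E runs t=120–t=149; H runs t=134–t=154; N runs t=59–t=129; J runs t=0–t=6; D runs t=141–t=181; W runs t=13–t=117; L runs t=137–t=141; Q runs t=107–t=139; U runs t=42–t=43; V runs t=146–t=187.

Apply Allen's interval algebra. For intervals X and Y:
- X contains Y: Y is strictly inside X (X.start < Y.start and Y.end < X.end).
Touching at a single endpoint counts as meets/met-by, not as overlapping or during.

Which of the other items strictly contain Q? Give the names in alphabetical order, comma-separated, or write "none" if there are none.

Target Q = [t=107, t=139].
D [t=141, t=181] → after → no.
E [t=120, t=149] → overlapped-by → no.
F [t=91, t=167] → contains → yes.
H [t=134, t=154] → overlapped-by → no.
J [t=0, t=6] → before → no.
L [t=137, t=141] → overlapped-by → no.
N [t=59, t=129] → overlaps → no.
P [t=132, t=196] → overlapped-by → no.
R [t=139, t=210] → met-by → no.
S [t=55, t=112] → overlaps → no.
U [t=42, t=43] → before → no.
V [t=146, t=187] → after → no.
W [t=13, t=117] → overlaps → no.
Result: F.

F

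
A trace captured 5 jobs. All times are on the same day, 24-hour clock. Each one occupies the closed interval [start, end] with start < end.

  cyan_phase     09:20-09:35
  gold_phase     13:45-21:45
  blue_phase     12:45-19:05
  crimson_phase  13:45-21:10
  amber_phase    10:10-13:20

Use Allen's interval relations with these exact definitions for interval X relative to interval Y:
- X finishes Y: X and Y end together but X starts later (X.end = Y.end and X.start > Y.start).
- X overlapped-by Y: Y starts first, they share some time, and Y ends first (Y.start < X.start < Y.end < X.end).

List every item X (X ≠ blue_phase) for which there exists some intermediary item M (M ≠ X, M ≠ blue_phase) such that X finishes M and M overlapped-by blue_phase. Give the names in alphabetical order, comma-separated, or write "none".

Target blue_phase = [12:45, 19:05].
Intermediaries M with M overlapped-by blue_phase: crimson_phase, gold_phase.
Via crimson_phase — items with X finishes crimson_phase: none.
Via gold_phase — items with X finishes gold_phase: none.
Union: none.

none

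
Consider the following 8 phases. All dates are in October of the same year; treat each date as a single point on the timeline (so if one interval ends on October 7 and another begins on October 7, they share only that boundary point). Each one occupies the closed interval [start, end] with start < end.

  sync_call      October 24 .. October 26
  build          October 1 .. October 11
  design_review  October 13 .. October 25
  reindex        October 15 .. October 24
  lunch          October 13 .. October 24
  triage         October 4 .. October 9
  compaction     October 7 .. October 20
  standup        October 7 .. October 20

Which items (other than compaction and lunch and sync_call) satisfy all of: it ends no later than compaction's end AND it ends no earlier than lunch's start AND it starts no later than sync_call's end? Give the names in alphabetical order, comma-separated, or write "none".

Conditions: its end is no later than compaction's end (X.end <= October 20) AND its end is no earlier than lunch's start (X.end >= October 13) AND its start is no later than sync_call's end (X.start <= October 26).
build: end October 11 <= October 20? ✓; end October 11 >= October 13? ✗; start October 1 <= October 26? ✓ → no.
design_review: end October 25 <= October 20? ✗; end October 25 >= October 13? ✓; start October 13 <= October 26? ✓ → no.
reindex: end October 24 <= October 20? ✗; end October 24 >= October 13? ✓; start October 15 <= October 26? ✓ → no.
standup: end October 20 <= October 20? ✓; end October 20 >= October 13? ✓; start October 7 <= October 26? ✓ → yes.
triage: end October 9 <= October 20? ✓; end October 9 >= October 13? ✗; start October 4 <= October 26? ✓ → no.
Result: standup.

standup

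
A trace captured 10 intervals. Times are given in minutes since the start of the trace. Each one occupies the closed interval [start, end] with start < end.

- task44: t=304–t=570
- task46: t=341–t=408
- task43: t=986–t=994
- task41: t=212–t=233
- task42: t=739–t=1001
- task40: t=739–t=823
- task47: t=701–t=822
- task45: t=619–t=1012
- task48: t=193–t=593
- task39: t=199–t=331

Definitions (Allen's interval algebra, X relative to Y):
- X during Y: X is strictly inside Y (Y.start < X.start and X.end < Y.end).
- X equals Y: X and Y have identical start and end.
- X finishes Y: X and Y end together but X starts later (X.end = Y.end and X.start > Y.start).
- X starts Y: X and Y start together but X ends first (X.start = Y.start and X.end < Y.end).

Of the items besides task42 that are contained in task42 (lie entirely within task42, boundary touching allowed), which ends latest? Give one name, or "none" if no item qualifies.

Target task42 = [t=739, t=1001].
task39 [t=199, t=331] → before → excluded.
task40 [t=739, t=823] → starts → candidate.
task41 [t=212, t=233] → before → excluded.
task43 [t=986, t=994] → during → candidate.
task44 [t=304, t=570] → before → excluded.
task45 [t=619, t=1012] → contains → excluded.
task46 [t=341, t=408] → before → excluded.
task47 [t=701, t=822] → overlaps → excluded.
task48 [t=193, t=593] → before → excluded.
Among candidates, latest end is t=994 → task43.

task43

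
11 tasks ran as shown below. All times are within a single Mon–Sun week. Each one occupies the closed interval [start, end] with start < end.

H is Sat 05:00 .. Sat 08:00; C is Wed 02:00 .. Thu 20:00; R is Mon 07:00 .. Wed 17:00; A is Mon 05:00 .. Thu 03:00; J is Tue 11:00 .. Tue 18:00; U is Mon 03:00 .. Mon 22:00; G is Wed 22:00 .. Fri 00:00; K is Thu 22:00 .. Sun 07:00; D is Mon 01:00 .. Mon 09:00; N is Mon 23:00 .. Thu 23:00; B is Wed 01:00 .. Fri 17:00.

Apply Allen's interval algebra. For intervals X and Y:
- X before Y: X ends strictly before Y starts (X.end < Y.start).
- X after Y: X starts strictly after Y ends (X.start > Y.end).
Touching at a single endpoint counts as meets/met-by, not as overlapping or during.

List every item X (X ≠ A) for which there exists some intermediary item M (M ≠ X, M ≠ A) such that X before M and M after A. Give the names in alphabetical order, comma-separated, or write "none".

Target A = [Mon 05:00, Thu 03:00].
Intermediaries M with M after A: H, K.
Via H — items with X before H: B, C, D, G, J, N, R, U.
Via K — items with X before K: C, D, J, R, U.
Union: B, C, D, G, J, N, R, U.

B, C, D, G, J, N, R, U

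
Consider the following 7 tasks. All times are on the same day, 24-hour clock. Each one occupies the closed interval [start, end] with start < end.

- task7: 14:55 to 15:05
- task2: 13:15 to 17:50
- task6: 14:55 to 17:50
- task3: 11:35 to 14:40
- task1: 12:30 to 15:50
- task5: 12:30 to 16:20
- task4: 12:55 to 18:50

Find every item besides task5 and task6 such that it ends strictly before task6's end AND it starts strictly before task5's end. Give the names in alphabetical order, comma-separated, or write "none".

Conditions: its end is strictly before task6's end (X.end < 17:50) AND its start is strictly before task5's end (X.start < 16:20).
task1: end 15:50 < 17:50? ✓; start 12:30 < 16:20? ✓ → yes.
task2: end 17:50 < 17:50? ✗; start 13:15 < 16:20? ✓ → no.
task3: end 14:40 < 17:50? ✓; start 11:35 < 16:20? ✓ → yes.
task4: end 18:50 < 17:50? ✗; start 12:55 < 16:20? ✓ → no.
task7: end 15:05 < 17:50? ✓; start 14:55 < 16:20? ✓ → yes.
Result: task1, task3, task7.

task1, task3, task7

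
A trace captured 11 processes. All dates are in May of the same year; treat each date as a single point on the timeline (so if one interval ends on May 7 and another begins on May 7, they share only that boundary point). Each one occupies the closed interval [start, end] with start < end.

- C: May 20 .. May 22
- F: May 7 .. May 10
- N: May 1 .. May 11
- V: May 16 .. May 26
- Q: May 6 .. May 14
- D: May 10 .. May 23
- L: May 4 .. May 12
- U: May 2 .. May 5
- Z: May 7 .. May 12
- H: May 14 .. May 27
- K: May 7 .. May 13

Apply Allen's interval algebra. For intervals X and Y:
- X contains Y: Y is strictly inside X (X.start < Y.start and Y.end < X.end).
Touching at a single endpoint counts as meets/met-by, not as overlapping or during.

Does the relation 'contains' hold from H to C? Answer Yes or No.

H = [May 14, May 27], C = [May 20, May 22].
Actual relation of H to C: contains.
Asked whether 'contains' holds → Yes.

Yes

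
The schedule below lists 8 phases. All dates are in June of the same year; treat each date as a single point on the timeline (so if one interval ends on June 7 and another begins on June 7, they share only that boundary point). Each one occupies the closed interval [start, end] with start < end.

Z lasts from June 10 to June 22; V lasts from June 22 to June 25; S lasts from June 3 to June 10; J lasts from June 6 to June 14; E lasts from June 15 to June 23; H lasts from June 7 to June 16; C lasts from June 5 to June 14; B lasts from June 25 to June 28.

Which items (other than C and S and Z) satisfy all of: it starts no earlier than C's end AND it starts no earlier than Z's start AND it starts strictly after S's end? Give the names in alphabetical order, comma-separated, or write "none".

Conditions: its start is no earlier than C's end (X.start >= June 14) AND its start is no earlier than Z's start (X.start >= June 10) AND its start is strictly after S's end (X.start > June 10).
B: start June 25 >= June 14? ✓; start June 25 >= June 10? ✓; start June 25 > June 10? ✓ → yes.
E: start June 15 >= June 14? ✓; start June 15 >= June 10? ✓; start June 15 > June 10? ✓ → yes.
H: start June 7 >= June 14? ✗; start June 7 >= June 10? ✗; start June 7 > June 10? ✗ → no.
J: start June 6 >= June 14? ✗; start June 6 >= June 10? ✗; start June 6 > June 10? ✗ → no.
V: start June 22 >= June 14? ✓; start June 22 >= June 10? ✓; start June 22 > June 10? ✓ → yes.
Result: B, E, V.

B, E, V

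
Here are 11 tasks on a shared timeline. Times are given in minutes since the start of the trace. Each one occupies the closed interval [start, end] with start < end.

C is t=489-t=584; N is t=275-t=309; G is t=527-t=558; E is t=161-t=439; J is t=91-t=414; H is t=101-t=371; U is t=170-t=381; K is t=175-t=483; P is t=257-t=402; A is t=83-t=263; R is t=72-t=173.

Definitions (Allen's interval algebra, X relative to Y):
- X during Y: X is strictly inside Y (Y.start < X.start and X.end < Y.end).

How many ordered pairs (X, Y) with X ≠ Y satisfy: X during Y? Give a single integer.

13

Checking all 110 ordered pairs for relation 'during'; matching pairs in alphabetical order:
(G, C): G during C ✓
(H, J): H during J ✓
(N, E): N during E ✓
(N, H): N during H ✓
(N, J): N during J ✓
(N, K): N during K ✓
(N, P): N during P ✓
(N, U): N during U ✓
(P, E): P during E ✓
(P, J): P during J ✓
(P, K): P during K ✓
(U, E): U during E ✓
(U, J): U during J ✓
Count: 13.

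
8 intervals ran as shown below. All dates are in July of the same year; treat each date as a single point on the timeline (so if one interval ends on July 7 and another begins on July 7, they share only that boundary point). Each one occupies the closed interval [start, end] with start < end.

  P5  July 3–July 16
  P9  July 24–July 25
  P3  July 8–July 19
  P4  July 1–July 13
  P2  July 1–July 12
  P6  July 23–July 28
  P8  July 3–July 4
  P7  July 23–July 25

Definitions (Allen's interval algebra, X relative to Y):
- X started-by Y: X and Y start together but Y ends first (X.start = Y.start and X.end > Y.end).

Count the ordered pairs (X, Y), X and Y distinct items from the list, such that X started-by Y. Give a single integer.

Checking all 56 ordered pairs for relation 'started-by'; matching pairs in alphabetical order:
(P4, P2): P4 started-by P2 ✓
(P5, P8): P5 started-by P8 ✓
(P6, P7): P6 started-by P7 ✓
Count: 3.

3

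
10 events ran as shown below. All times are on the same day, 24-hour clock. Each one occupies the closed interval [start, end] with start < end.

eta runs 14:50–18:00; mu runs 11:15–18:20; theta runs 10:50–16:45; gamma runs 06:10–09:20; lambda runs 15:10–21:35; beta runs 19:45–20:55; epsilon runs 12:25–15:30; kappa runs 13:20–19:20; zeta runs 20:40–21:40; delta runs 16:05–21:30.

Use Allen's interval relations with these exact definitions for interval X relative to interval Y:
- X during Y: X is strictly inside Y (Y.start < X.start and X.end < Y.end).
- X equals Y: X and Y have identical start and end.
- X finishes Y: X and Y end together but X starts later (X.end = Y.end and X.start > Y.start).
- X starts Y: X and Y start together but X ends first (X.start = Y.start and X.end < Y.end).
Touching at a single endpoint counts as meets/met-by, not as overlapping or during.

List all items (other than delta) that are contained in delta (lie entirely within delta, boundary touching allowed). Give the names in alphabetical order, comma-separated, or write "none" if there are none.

beta

Target delta = [16:05, 21:30].
beta [19:45, 20:55] → during → yes.
epsilon [12:25, 15:30] → before → no.
eta [14:50, 18:00] → overlaps → no.
gamma [06:10, 09:20] → before → no.
kappa [13:20, 19:20] → overlaps → no.
lambda [15:10, 21:35] → contains → no.
mu [11:15, 18:20] → overlaps → no.
theta [10:50, 16:45] → overlaps → no.
zeta [20:40, 21:40] → overlapped-by → no.
Result: beta.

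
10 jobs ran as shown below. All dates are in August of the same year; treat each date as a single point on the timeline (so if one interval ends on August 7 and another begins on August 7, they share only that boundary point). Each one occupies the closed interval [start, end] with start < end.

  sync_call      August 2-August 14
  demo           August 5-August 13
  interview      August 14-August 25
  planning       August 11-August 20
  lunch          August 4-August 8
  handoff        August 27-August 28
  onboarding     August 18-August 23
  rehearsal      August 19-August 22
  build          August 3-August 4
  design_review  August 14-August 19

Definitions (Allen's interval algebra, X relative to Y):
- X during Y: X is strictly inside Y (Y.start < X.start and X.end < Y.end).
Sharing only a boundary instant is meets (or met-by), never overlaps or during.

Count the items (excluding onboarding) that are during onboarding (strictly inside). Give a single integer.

Target onboarding = [August 18, August 23].
build [August 3, August 4] → before → no.
demo [August 5, August 13] → before → no.
design_review [August 14, August 19] → overlaps → no.
handoff [August 27, August 28] → after → no.
interview [August 14, August 25] → contains → no.
lunch [August 4, August 8] → before → no.
planning [August 11, August 20] → overlaps → no.
rehearsal [August 19, August 22] → during → counts.
sync_call [August 2, August 14] → before → no.
Total: 1.

1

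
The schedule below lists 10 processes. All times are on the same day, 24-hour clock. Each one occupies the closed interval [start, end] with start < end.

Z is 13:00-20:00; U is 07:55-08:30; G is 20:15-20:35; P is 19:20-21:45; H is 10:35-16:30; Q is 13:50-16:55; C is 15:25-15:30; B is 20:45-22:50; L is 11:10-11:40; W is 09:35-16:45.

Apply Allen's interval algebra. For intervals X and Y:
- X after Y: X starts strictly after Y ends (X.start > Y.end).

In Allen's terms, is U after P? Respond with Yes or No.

U = [07:55, 08:30], P = [19:20, 21:45].
Actual relation of U to P: before.
Asked whether 'after' holds → No.

No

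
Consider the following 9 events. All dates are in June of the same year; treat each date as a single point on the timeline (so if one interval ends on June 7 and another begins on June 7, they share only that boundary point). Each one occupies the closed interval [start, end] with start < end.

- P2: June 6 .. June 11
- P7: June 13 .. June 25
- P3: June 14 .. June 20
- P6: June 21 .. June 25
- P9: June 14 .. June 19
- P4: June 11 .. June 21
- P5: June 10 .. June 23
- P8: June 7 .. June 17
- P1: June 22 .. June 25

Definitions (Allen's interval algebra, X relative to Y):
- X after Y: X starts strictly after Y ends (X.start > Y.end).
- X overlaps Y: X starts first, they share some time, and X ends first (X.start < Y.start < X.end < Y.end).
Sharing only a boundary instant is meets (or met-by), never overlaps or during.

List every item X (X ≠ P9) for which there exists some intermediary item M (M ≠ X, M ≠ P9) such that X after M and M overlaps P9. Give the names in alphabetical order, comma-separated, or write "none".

P1, P6

Target P9 = [June 14, June 19].
Intermediaries M with M overlaps P9: P8.
Via P8 — items with X after P8: P1, P6.
Union: P1, P6.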